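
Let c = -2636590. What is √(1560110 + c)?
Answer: 464*I*√5 ≈ 1037.5*I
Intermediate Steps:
√(1560110 + c) = √(1560110 - 2636590) = √(-1076480) = 464*I*√5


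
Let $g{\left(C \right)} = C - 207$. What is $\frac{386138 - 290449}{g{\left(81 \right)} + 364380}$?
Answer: $\frac{8699}{33114} \approx 0.2627$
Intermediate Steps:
$g{\left(C \right)} = -207 + C$ ($g{\left(C \right)} = C - 207 = -207 + C$)
$\frac{386138 - 290449}{g{\left(81 \right)} + 364380} = \frac{386138 - 290449}{\left(-207 + 81\right) + 364380} = \frac{95689}{-126 + 364380} = \frac{95689}{364254} = 95689 \cdot \frac{1}{364254} = \frac{8699}{33114}$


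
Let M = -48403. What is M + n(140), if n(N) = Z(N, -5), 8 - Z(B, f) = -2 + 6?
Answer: -48399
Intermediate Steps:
Z(B, f) = 4 (Z(B, f) = 8 - (-2 + 6) = 8 - 1*4 = 8 - 4 = 4)
n(N) = 4
M + n(140) = -48403 + 4 = -48399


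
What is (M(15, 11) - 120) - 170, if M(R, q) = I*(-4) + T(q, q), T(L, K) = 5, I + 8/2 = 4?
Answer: -285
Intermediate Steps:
I = 0 (I = -4 + 4 = 0)
M(R, q) = 5 (M(R, q) = 0*(-4) + 5 = 0 + 5 = 5)
(M(15, 11) - 120) - 170 = (5 - 120) - 170 = -115 - 170 = -285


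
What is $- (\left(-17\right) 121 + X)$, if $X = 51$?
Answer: $2006$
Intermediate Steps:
$- (\left(-17\right) 121 + X) = - (\left(-17\right) 121 + 51) = - (-2057 + 51) = \left(-1\right) \left(-2006\right) = 2006$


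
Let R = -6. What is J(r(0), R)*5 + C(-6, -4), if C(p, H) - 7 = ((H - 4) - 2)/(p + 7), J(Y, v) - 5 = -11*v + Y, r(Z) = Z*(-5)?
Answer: 352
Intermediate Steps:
r(Z) = -5*Z
J(Y, v) = 5 + Y - 11*v (J(Y, v) = 5 + (-11*v + Y) = 5 + (Y - 11*v) = 5 + Y - 11*v)
C(p, H) = 7 + (-6 + H)/(7 + p) (C(p, H) = 7 + ((H - 4) - 2)/(p + 7) = 7 + ((-4 + H) - 2)/(7 + p) = 7 + (-6 + H)/(7 + p))
J(r(0), R)*5 + C(-6, -4) = (5 - 5*0 - 11*(-6))*5 + (43 - 4 + 7*(-6))/(7 - 6) = (5 + 0 + 66)*5 + (43 - 4 - 42)/1 = 71*5 + 1*(-3) = 355 - 3 = 352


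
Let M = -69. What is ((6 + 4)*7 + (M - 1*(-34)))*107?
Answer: 3745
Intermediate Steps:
((6 + 4)*7 + (M - 1*(-34)))*107 = ((6 + 4)*7 + (-69 - 1*(-34)))*107 = (10*7 + (-69 + 34))*107 = (70 - 35)*107 = 35*107 = 3745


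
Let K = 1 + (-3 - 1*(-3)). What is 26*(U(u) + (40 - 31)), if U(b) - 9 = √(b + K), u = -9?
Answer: 468 + 52*I*√2 ≈ 468.0 + 73.539*I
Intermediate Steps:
K = 1 (K = 1 + (-3 + 3) = 1 + 0 = 1)
U(b) = 9 + √(1 + b) (U(b) = 9 + √(b + 1) = 9 + √(1 + b))
26*(U(u) + (40 - 31)) = 26*((9 + √(1 - 9)) + (40 - 31)) = 26*((9 + √(-8)) + 9) = 26*((9 + 2*I*√2) + 9) = 26*(18 + 2*I*√2) = 468 + 52*I*√2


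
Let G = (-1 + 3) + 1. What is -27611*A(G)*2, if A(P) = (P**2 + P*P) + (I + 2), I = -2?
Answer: -993996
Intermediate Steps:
G = 3 (G = 2 + 1 = 3)
A(P) = 2*P**2 (A(P) = (P**2 + P*P) + (-2 + 2) = (P**2 + P**2) + 0 = 2*P**2 + 0 = 2*P**2)
-27611*A(G)*2 = -27611*(2*3**2)*2 = -27611*(2*9)*2 = -27611*18*2 = -993996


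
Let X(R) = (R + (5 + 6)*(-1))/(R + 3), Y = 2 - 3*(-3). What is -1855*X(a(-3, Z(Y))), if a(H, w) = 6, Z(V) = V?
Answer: 9275/9 ≈ 1030.6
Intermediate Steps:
Y = 11 (Y = 2 + 9 = 11)
X(R) = (-11 + R)/(3 + R) (X(R) = (R + 11*(-1))/(3 + R) = (R - 11)/(3 + R) = (-11 + R)/(3 + R))
-1855*X(a(-3, Z(Y))) = -1855*(-11 + 6)/(3 + 6) = -1855*(-5)/9 = -1855*(-5/9) = 9275/9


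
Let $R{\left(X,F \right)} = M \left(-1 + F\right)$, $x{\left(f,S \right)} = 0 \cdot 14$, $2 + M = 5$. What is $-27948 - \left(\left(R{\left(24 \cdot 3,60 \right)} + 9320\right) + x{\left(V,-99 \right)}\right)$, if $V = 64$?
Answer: $-37445$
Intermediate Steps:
$M = 3$ ($M = -2 + 5 = 3$)
$x{\left(f,S \right)} = 0$
$R{\left(X,F \right)} = -3 + 3 F$ ($R{\left(X,F \right)} = 3 \left(-1 + F\right) = -3 + 3 F$)
$-27948 - \left(\left(R{\left(24 \cdot 3,60 \right)} + 9320\right) + x{\left(V,-99 \right)}\right) = -27948 - \left(\left(\left(-3 + 3 \cdot 60\right) + 9320\right) + 0\right) = -27948 - \left(\left(\left(-3 + 180\right) + 9320\right) + 0\right) = -27948 - \left(\left(177 + 9320\right) + 0\right) = -27948 - \left(9497 + 0\right) = -27948 - 9497 = -37445$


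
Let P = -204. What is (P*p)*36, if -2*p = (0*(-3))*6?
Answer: 0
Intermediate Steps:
p = 0 (p = -0*(-3)*6/2 = -0*6 = -½*0 = 0)
(P*p)*36 = -204*0*36 = 0*36 = 0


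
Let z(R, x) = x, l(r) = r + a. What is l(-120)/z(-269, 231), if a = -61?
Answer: -181/231 ≈ -0.78355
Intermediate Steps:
l(r) = -61 + r (l(r) = r - 61 = -61 + r)
l(-120)/z(-269, 231) = (-61 - 120)/231 = -181*1/231 = -181/231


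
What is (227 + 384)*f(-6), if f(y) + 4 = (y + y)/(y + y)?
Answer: -1833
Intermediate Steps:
f(y) = -3 (f(y) = -4 + (y + y)/(y + y) = -4 + (2*y)/((2*y)) = -4 + (2*y)*(1/(2*y)) = -4 + 1 = -3)
(227 + 384)*f(-6) = (227 + 384)*(-3) = 611*(-3) = -1833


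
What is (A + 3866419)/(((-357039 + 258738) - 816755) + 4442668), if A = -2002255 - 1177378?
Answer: 343393/1763806 ≈ 0.19469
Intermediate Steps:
A = -3179633
(A + 3866419)/(((-357039 + 258738) - 816755) + 4442668) = (-3179633 + 3866419)/(((-357039 + 258738) - 816755) + 4442668) = 686786/((-98301 - 816755) + 4442668) = 686786/(-915056 + 4442668) = 686786/3527612 = 686786*(1/3527612) = 343393/1763806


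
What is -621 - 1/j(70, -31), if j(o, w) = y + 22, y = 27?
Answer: -30430/49 ≈ -621.02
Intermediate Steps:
j(o, w) = 49 (j(o, w) = 27 + 22 = 49)
-621 - 1/j(70, -31) = -621 - 1/49 = -30430/49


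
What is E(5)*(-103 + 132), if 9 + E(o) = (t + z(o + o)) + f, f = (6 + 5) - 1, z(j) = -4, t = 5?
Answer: 58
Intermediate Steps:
f = 10 (f = 11 - 1 = 10)
E(o) = 2 (E(o) = -9 + ((5 - 4) + 10) = -9 + (1 + 10) = -9 + 11 = 2)
E(5)*(-103 + 132) = 2*(-103 + 132) = 2*29 = 58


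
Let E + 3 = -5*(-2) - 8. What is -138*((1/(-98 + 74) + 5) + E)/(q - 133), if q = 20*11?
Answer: -2185/348 ≈ -6.2787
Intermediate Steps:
E = -1 (E = -3 + (-5*(-2) - 8) = -3 + (10 - 8) = -3 + 2 = -1)
q = 220
-138*((1/(-98 + 74) + 5) + E)/(q - 133) = -138*((1/(-98 + 74) + 5) - 1)/(220 - 133) = -138*((1/(-24) + 5) - 1)/87 = -138*((-1/24 + 5) - 1)/87 = -138*(119/24 - 1)/87 = -2185/(4*87) = -138*95/2088 = -2185/348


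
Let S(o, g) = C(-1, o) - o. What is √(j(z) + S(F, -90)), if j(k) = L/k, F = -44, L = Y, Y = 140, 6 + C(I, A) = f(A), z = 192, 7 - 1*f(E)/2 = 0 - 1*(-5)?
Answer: √6153/12 ≈ 6.5368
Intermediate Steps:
f(E) = 4 (f(E) = 14 - 2*(0 - 1*(-5)) = 14 - 2*(0 + 5) = 14 - 2*5 = 14 - 10 = 4)
C(I, A) = -2 (C(I, A) = -6 + 4 = -2)
L = 140
S(o, g) = -2 - o
j(k) = 140/k
√(j(z) + S(F, -90)) = √(140/192 + (-2 - 1*(-44))) = √(140*(1/192) + (-2 + 44)) = √(35/48 + 42) = √(2051/48) = √6153/12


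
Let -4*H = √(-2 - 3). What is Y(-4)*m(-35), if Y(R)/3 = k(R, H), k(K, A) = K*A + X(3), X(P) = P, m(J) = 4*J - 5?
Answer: -1305 - 435*I*√5 ≈ -1305.0 - 972.69*I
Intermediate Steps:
m(J) = -5 + 4*J
H = -I*√5/4 (H = -√(-2 - 3)/4 = -I*√5/4 ≈ -0.55902*I)
k(K, A) = 3 + A*K (k(K, A) = K*A + 3 = A*K + 3 = 3 + A*K)
Y(R) = 9 - 3*I*R*√5/4 (Y(R) = 3*(3 + (-I*√5/4)*R) = 3*(3 - I*R*√5/4) = 9 - 3*I*R*√5/4)
Y(-4)*m(-35) = (9 - ¾*I*(-4)*√5)*(-5 + 4*(-35)) = (9 + 3*I*√5)*(-5 - 140) = (9 + 3*I*√5)*(-145) = -1305 - 435*I*√5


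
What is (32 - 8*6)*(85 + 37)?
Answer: -1952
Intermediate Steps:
(32 - 8*6)*(85 + 37) = (32 - 48)*122 = -16*122 = -1952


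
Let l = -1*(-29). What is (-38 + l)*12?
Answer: -108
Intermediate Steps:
l = 29
(-38 + l)*12 = (-38 + 29)*12 = -9*12 = -108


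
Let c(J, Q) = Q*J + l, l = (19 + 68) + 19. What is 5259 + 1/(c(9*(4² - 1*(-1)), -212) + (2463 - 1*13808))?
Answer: 229686824/43675 ≈ 5259.0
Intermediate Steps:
l = 106 (l = 87 + 19 = 106)
c(J, Q) = 106 + J*Q (c(J, Q) = Q*J + 106 = J*Q + 106 = 106 + J*Q)
5259 + 1/(c(9*(4² - 1*(-1)), -212) + (2463 - 1*13808)) = 5259 + 1/((106 + (9*(4² - 1*(-1)))*(-212)) + (2463 - 1*13808)) = 5259 + 1/((106 + (9*(16 + 1))*(-212)) + (2463 - 13808)) = 5259 + 1/((106 + (9*17)*(-212)) - 11345) = 5259 + 1/((106 + 153*(-212)) - 11345) = 5259 + 1/((106 - 32436) - 11345) = 5259 + 1/(-32330 - 11345) = 5259 + 1/(-43675) = 5259 - 1/43675 = 229686824/43675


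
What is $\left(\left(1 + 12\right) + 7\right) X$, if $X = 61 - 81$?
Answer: $-400$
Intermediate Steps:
$X = -20$
$\left(\left(1 + 12\right) + 7\right) X = \left(\left(1 + 12\right) + 7\right) \left(-20\right) = \left(13 + 7\right) \left(-20\right) = 20 \left(-20\right) = -400$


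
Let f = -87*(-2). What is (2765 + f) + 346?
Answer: 3285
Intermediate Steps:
f = 174
(2765 + f) + 346 = (2765 + 174) + 346 = 2939 + 346 = 3285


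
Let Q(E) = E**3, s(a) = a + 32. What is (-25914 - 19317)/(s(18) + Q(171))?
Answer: -45231/5000261 ≈ -0.0090457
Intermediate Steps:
s(a) = 32 + a
(-25914 - 19317)/(s(18) + Q(171)) = (-25914 - 19317)/((32 + 18) + 171**3) = -45231/(50 + 5000211) = -45231/5000261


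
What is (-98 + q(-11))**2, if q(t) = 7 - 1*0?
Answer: 8281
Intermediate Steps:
q(t) = 7 (q(t) = 7 + 0 = 7)
(-98 + q(-11))**2 = (-98 + 7)**2 = (-91)**2 = 8281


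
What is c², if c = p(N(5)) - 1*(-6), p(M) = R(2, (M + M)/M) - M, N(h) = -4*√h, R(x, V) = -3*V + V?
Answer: 84 + 16*√5 ≈ 119.78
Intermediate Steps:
R(x, V) = -2*V
p(M) = -4 - M (p(M) = -2*(M + M)/M - M = -2*2*M/M - M = -2*2 - M = -4 - M)
c = 2 + 4*√5 (c = (-4 - (-4)*√5) - 1*(-6) = (-4 + 4*√5) + 6 = 2 + 4*√5 ≈ 10.944)
c² = (2 + 4*√5)²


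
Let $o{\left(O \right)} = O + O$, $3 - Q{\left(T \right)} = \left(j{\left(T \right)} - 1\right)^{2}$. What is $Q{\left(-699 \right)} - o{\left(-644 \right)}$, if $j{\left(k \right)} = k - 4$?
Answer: $-494325$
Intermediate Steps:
$j{\left(k \right)} = -4 + k$
$Q{\left(T \right)} = 3 - \left(-5 + T\right)^{2}$ ($Q{\left(T \right)} = 3 - \left(\left(-4 + T\right) - 1\right)^{2} = 3 - \left(-5 + T\right)^{2}$)
$o{\left(O \right)} = 2 O$
$Q{\left(-699 \right)} - o{\left(-644 \right)} = \left(3 - \left(-5 - 699\right)^{2}\right) - 2 \left(-644\right) = \left(3 - \left(-704\right)^{2}\right) - -1288 = \left(3 - 495616\right) + 1288 = -495613 + 1288 = -494325$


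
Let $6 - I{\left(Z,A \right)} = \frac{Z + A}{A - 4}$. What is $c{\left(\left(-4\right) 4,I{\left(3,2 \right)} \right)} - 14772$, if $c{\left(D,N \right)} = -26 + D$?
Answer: $-14814$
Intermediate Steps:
$I{\left(Z,A \right)} = 6 - \frac{A + Z}{-4 + A}$ ($I{\left(Z,A \right)} = 6 - \frac{Z + A}{A - 4} = 6 - \frac{A + Z}{-4 + A}$)
$c{\left(\left(-4\right) 4,I{\left(3,2 \right)} \right)} - 14772 = \left(-26 - 16\right) - 14772 = -42 - 14772 = -14814$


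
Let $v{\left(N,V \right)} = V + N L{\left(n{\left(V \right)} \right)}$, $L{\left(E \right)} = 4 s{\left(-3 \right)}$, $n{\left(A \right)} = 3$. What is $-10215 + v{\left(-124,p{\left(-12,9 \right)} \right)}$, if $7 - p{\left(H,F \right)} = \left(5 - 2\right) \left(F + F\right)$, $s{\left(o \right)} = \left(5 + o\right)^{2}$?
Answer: $-12246$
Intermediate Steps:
$L{\left(E \right)} = 16$ ($L{\left(E \right)} = 4 \left(5 - 3\right)^{2} = 4 \cdot 2^{2} = 4 \cdot 4 = 16$)
$p{\left(H,F \right)} = 7 - 6 F$ ($p{\left(H,F \right)} = 7 - \left(5 - 2\right) \left(F + F\right) = 7 - 3 \cdot 2 F = 7 - 6 F$)
$v{\left(N,V \right)} = V + 16 N$ ($v{\left(N,V \right)} = V + N 16 = V + 16 N$)
$-10215 + v{\left(-124,p{\left(-12,9 \right)} \right)} = -10215 + \left(\left(7 - 54\right) + 16 \left(-124\right)\right) = -10215 + \left(\left(7 - 54\right) - 1984\right) = -10215 - 2031 = -12246$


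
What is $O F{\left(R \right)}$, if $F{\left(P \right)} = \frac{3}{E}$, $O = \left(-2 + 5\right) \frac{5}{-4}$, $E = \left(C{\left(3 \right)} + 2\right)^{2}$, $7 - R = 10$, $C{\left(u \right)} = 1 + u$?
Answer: $- \frac{5}{16} \approx -0.3125$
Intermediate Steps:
$R = -3$ ($R = 7 - 10 = -3$)
$E = 36$ ($E = \left(\left(1 + 3\right) + 2\right)^{2} = \left(4 + 2\right)^{2} = 6^{2} = 36$)
$O = - \frac{15}{4}$ ($O = 3 \cdot 5 \left(- \frac{1}{4}\right) = 3 \left(- \frac{5}{4}\right) = - \frac{15}{4} \approx -3.75$)
$F{\left(P \right)} = \frac{1}{12}$ ($F{\left(P \right)} = \frac{3}{36} = 3 \cdot \frac{1}{36} = \frac{1}{12}$)
$O F{\left(R \right)} = \left(- \frac{15}{4}\right) \frac{1}{12} = - \frac{5}{16}$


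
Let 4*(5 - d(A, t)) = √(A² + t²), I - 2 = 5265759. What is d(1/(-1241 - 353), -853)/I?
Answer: 5/5265761 - 5*√73949405645/33574492136 ≈ -3.9548e-5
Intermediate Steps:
I = 5265761 (I = 2 + 5265759 = 5265761)
d(A, t) = 5 - √(A² + t²)/4
d(1/(-1241 - 353), -853)/I = (5 - √((1/(-1241 - 353))² + (-853)²)/4)/5265761 = (5 - √((1/(-1594))² + 727609)/4)*(1/5265761) = (5 - √((-1/1594)² + 727609)/4)*(1/5265761) = (5 - √(1/2540836 + 727609)/4)*(1/5265761) = (5 - 5*√73949405645/6376)*(1/5265761) = 5/5265761 - 5*√73949405645/33574492136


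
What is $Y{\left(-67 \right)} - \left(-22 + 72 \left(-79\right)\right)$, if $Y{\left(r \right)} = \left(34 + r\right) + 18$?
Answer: $5695$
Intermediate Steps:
$Y{\left(r \right)} = 52 + r$
$Y{\left(-67 \right)} - \left(-22 + 72 \left(-79\right)\right) = \left(52 - 67\right) - \left(-22 + 72 \left(-79\right)\right) = -15 - \left(-22 - 5688\right) = -15 - -5710 = -15 + 5710 = 5695$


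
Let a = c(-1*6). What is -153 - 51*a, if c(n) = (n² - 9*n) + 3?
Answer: -4896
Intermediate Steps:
c(n) = 3 + n² - 9*n
a = 93 (a = 3 + (-1*6)² - (-9)*6 = 3 + (-6)² - 9*(-6) = 3 + 36 + 54 = 93)
-153 - 51*a = -153 - 51*93 = -153 - 4743 = -4896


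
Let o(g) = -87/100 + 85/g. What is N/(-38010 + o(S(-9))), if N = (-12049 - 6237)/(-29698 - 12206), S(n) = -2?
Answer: -228575/19932355206 ≈ -1.1468e-5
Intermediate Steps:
o(g) = -87/100 + 85/g (o(g) = -87*1/100 + 85/g = -87/100 + 85/g)
N = 9143/20952 (N = -18286/(-41904) = -18286*(-1/41904) = 9143/20952 ≈ 0.43638)
N/(-38010 + o(S(-9))) = 9143/(20952*(-38010 + (-87/100 + 85/(-2)))) = 9143/(20952*(-38010 + (-87/100 + 85*(-½)))) = 9143/(20952*(-38010 + (-87/100 - 85/2))) = 9143/(20952*(-38010 - 4337/100)) = 9143/(20952*(-3805337/100)) = (9143/20952)*(-100/3805337) = -228575/19932355206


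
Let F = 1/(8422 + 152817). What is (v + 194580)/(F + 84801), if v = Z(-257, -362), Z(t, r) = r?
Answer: 15657758051/6836614220 ≈ 2.2903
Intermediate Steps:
v = -362
F = 1/161239 ≈ 6.2020e-6
(v + 194580)/(F + 84801) = (-362 + 194580)/(1/161239 + 84801) = 194218/(13673228440/161239) = 194218*(161239/13673228440) = 15657758051/6836614220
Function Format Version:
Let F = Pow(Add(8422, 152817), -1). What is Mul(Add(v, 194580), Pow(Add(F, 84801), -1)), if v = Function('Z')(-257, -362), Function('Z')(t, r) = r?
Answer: Rational(15657758051, 6836614220) ≈ 2.2903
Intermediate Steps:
v = -362
F = Rational(1, 161239) (F = Pow(161239, -1) = Rational(1, 161239) ≈ 6.2020e-6)
Mul(Add(v, 194580), Pow(Add(F, 84801), -1)) = Mul(Add(-362, 194580), Pow(Add(Rational(1, 161239), 84801), -1)) = Mul(194218, Pow(Rational(13673228440, 161239), -1)) = Mul(194218, Rational(161239, 13673228440)) = Rational(15657758051, 6836614220)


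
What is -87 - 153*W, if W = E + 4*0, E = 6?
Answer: -1005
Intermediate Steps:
W = 6 (W = 6 + 4*0 = 6 + 0 = 6)
-87 - 153*W = -87 - 153*6 = -87 - 918 = -1005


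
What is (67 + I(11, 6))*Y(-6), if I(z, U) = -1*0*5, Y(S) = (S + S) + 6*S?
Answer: -3216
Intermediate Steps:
Y(S) = 8*S (Y(S) = 2*S + 6*S = 8*S)
I(z, U) = 0 (I(z, U) = 0*5 = 0)
(67 + I(11, 6))*Y(-6) = (67 + 0)*(8*(-6)) = 67*(-48) = -3216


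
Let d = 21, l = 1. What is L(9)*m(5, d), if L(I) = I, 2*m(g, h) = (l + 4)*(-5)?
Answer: -225/2 ≈ -112.50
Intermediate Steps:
m(g, h) = -25/2 (m(g, h) = ((1 + 4)*(-5))/2 = (5*(-5))/2 = (½)*(-25) = -25/2)
L(9)*m(5, d) = 9*(-25/2) = -225/2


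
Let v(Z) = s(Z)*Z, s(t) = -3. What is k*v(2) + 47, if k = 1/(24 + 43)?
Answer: 3143/67 ≈ 46.910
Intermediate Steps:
v(Z) = -3*Z
k = 1/67 ≈ 0.014925
k*v(2) + 47 = (-3*2)/67 + 47 = (1/67)*(-6) + 47 = -6/67 + 47 = 3143/67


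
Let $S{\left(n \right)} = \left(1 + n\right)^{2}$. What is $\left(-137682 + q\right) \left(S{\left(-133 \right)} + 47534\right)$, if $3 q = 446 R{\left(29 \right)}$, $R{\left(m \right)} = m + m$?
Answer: $- \frac{25150308524}{3} \approx -8.3834 \cdot 10^{9}$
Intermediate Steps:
$R{\left(m \right)} = 2 m$
$q = \frac{25868}{3}$ ($q = \frac{446 \cdot 2 \cdot 29}{3} = \frac{446 \cdot 58}{3} = \frac{1}{3} \cdot 25868 = \frac{25868}{3} \approx 8622.7$)
$\left(-137682 + q\right) \left(S{\left(-133 \right)} + 47534\right) = \left(-137682 + \frac{25868}{3}\right) \left(\left(1 - 133\right)^{2} + 47534\right) = - \frac{387178 \left(\left(-132\right)^{2} + 47534\right)}{3} = - \frac{387178 \left(17424 + 47534\right)}{3} = \left(- \frac{387178}{3}\right) 64958 = - \frac{25150308524}{3}$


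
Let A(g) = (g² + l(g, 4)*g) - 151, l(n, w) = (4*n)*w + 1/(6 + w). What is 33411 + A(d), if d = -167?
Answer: 5073563/10 ≈ 5.0736e+5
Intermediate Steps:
l(n, w) = 1/(6 + w) + 4*n*w (l(n, w) = 4*n*w + 1/(6 + w) = 1/(6 + w) + 4*n*w)
A(g) = -151 + g² + g*(⅒ + 16*g) (A(g) = (g² + ((1 + 4*g*4² + 24*g*4)/(6 + 4))*g) - 151 = (g² + ((1 + 4*g*16 + 96*g)/10)*g) - 151 = (g² + ((1 + 64*g + 96*g)/10)*g) - 151 = (g² + ((1 + 160*g)/10)*g) - 151 = (g² + (⅒ + 16*g)*g) - 151 = (g² + g*(⅒ + 16*g)) - 151 = -151 + g² + g*(⅒ + 16*g))
33411 + A(d) = 33411 + (-151 + 17*(-167)² + (⅒)*(-167)) = 33411 + (-151 + 17*27889 - 167/10) = 33411 + (-151 + 474113 - 167/10) = 33411 + 4739453/10 = 5073563/10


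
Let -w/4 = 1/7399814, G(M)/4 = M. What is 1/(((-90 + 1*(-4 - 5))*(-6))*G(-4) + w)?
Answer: -3699907/35163916130 ≈ -0.00010522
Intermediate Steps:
G(M) = 4*M
w = -2/3699907 (w = -4/7399814 = -4*1/7399814 = -2/3699907 ≈ -5.4055e-7)
1/(((-90 + 1*(-4 - 5))*(-6))*G(-4) + w) = 1/(((-90 + 1*(-4 - 5))*(-6))*(4*(-4)) - 2/3699907) = 1/(((-90 + 1*(-9))*(-6))*(-16) - 2/3699907) = 1/(((-90 - 9)*(-6))*(-16) - 2/3699907) = 1/(-99*(-6)*(-16) - 2/3699907) = 1/(594*(-16) - 2/3699907) = 1/(-9504 - 2/3699907) = 1/(-35163916130/3699907) = -3699907/35163916130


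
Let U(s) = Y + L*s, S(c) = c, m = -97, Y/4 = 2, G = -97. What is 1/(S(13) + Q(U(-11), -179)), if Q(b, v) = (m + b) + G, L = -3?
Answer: -1/140 ≈ -0.0071429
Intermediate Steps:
Y = 8 (Y = 4*2 = 8)
U(s) = 8 - 3*s
Q(b, v) = -194 + b (Q(b, v) = (-97 + b) - 97 = -194 + b)
1/(S(13) + Q(U(-11), -179)) = 1/(13 + (-194 + (8 - 3*(-11)))) = 1/(13 + (-194 + (8 + 33))) = 1/(13 + (-194 + 41)) = 1/(13 - 153) = 1/(-140) = -1/140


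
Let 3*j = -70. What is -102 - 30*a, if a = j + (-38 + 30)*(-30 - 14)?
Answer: -9962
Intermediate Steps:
j = -70/3 (j = (⅓)*(-70) = -70/3 ≈ -23.333)
a = 986/3 (a = -70/3 + (-38 + 30)*(-30 - 14) = -70/3 - 8*(-44) = -70/3 + 352 = 986/3 ≈ 328.67)
-102 - 30*a = -102 - 30*986/3 = -102 - 9860 = -9962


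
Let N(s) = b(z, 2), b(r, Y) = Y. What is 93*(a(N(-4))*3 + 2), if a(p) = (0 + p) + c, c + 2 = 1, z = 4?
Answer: 465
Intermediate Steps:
N(s) = 2
c = -1 (c = -2 + 1 = -1)
a(p) = -1 + p (a(p) = (0 + p) - 1 = p - 1 = -1 + p)
93*(a(N(-4))*3 + 2) = 93*((-1 + 2)*3 + 2) = 93*(1*3 + 2) = 93*(3 + 2) = 93*5 = 465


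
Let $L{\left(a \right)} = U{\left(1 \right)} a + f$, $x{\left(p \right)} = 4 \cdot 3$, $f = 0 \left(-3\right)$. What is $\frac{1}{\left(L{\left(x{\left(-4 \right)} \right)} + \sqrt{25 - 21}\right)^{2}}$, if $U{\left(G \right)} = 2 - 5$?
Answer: $\frac{1}{1156} \approx 0.00086505$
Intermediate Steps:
$f = 0$
$x{\left(p \right)} = 12$
$U{\left(G \right)} = -3$
$L{\left(a \right)} = - 3 a$ ($L{\left(a \right)} = - 3 a + 0 = - 3 a$)
$\frac{1}{\left(L{\left(x{\left(-4 \right)} \right)} + \sqrt{25 - 21}\right)^{2}} = \frac{1}{\left(\left(-3\right) 12 + \sqrt{25 - 21}\right)^{2}} = \frac{1}{\left(-36 + \sqrt{4}\right)^{2}} = \frac{1}{\left(-36 + 2\right)^{2}} = \frac{1}{\left(-34\right)^{2}} = \frac{1}{1156}$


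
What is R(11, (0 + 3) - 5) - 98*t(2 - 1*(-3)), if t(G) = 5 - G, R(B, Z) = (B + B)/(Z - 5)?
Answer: -22/7 ≈ -3.1429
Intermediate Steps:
R(B, Z) = 2*B/(-5 + Z) (R(B, Z) = (2*B)/(-5 + Z) = 2*B/(-5 + Z))
R(11, (0 + 3) - 5) - 98*t(2 - 1*(-3)) = 2*11/(-5 + ((0 + 3) - 5)) - 98*(5 - (2 - 1*(-3))) = 2*11/(-5 + (3 - 5)) - 98*(5 - (2 + 3)) = 2*11/(-5 - 2) - 98*(5 - 1*5) = 2*11/(-7) - 98*(5 - 5) = 2*11*(-⅐) - 98*0 = -22/7 + 0 = -22/7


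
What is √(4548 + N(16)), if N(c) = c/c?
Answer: √4549 ≈ 67.446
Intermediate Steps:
N(c) = 1
√(4548 + N(16)) = √(4548 + 1) = √4549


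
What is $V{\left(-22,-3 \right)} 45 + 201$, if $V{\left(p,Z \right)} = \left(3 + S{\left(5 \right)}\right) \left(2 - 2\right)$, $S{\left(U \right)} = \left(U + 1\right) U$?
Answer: $201$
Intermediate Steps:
$S{\left(U \right)} = U \left(1 + U\right)$ ($S{\left(U \right)} = \left(1 + U\right) U = U \left(1 + U\right)$)
$V{\left(p,Z \right)} = 0$ ($V{\left(p,Z \right)} = \left(3 + 5 \left(1 + 5\right)\right) \left(2 - 2\right) = \left(3 + 5 \cdot 6\right) 0 = \left(3 + 30\right) 0 = 33 \cdot 0 = 0$)
$V{\left(-22,-3 \right)} 45 + 201 = 0 \cdot 45 + 201 = 0 + 201 = 201$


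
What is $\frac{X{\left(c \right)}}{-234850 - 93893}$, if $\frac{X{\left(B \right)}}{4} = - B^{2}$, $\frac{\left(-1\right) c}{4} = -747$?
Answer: $\frac{3968064}{36527} \approx 108.63$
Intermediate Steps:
$c = 2988$ ($c = \left(-4\right) \left(-747\right) = 2988$)
$X{\left(B \right)} = - 4 B^{2}$ ($X{\left(B \right)} = 4 \left(- B^{2}\right) = - 4 B^{2}$)
$\frac{X{\left(c \right)}}{-234850 - 93893} = \frac{\left(-4\right) 2988^{2}}{-234850 - 93893} = \frac{\left(-4\right) 8928144}{-328743} = \left(-35712576\right) \left(- \frac{1}{328743}\right) = \frac{3968064}{36527}$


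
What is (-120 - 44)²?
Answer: 26896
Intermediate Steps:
(-120 - 44)² = (-164)² = 26896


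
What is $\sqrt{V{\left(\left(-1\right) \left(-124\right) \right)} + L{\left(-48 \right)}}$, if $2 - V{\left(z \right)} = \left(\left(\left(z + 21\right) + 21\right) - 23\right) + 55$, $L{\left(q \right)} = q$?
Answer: $2 i \sqrt{61} \approx 15.62 i$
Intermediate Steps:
$V{\left(z \right)} = -72 - z$ ($V{\left(z \right)} = 2 - \left(\left(\left(\left(z + 21\right) + 21\right) - 23\right) + 55\right) = 2 - \left(\left(\left(\left(21 + z\right) + 21\right) - 23\right) + 55\right) = 2 - \left(\left(\left(42 + z\right) - 23\right) + 55\right) = 2 - \left(\left(19 + z\right) + 55\right) = 2 - \left(74 + z\right) = -72 - z$)
$\sqrt{V{\left(\left(-1\right) \left(-124\right) \right)} + L{\left(-48 \right)}} = \sqrt{\left(-72 - \left(-1\right) \left(-124\right)\right) - 48} = \sqrt{\left(-72 - 124\right) - 48} = \sqrt{-196 - 48} = \sqrt{-244} = 2 i \sqrt{61}$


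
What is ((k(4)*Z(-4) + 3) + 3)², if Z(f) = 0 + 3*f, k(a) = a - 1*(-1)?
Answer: 2916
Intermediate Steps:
k(a) = 1 + a (k(a) = a + 1 = 1 + a)
Z(f) = 3*f
((k(4)*Z(-4) + 3) + 3)² = (((1 + 4)*(3*(-4)) + 3) + 3)² = ((5*(-12) + 3) + 3)² = ((-60 + 3) + 3)² = (-57 + 3)² = (-54)² = 2916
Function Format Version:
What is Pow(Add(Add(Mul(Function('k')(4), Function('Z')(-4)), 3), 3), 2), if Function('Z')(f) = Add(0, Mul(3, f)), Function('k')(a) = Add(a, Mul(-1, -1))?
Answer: 2916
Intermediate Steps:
Function('k')(a) = Add(1, a) (Function('k')(a) = Add(a, 1) = Add(1, a))
Function('Z')(f) = Mul(3, f)
Pow(Add(Add(Mul(Function('k')(4), Function('Z')(-4)), 3), 3), 2) = Pow(Add(Add(Mul(Add(1, 4), Mul(3, -4)), 3), 3), 2) = Pow(Add(Add(Mul(5, -12), 3), 3), 2) = Pow(Add(Add(-60, 3), 3), 2) = Pow(Add(-57, 3), 2) = Pow(-54, 2) = 2916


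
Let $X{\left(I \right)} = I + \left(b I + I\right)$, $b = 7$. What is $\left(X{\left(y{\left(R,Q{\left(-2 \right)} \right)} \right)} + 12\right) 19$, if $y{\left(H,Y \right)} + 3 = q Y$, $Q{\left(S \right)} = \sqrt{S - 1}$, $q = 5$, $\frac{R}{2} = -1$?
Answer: $-285 + 855 i \sqrt{3} \approx -285.0 + 1480.9 i$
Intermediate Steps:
$R = -2$ ($R = 2 \left(-1\right) = -2$)
$Q{\left(S \right)} = \sqrt{-1 + S}$
$y{\left(H,Y \right)} = -3 + 5 Y$
$X{\left(I \right)} = 9 I$ ($X{\left(I \right)} = I + \left(7 I + I\right) = I + 8 I = 9 I$)
$\left(X{\left(y{\left(R,Q{\left(-2 \right)} \right)} \right)} + 12\right) 19 = \left(9 \left(-3 + 5 \sqrt{-1 - 2}\right) + 12\right) 19 = \left(9 \left(-3 + 5 \sqrt{-3}\right) + 12\right) 19 = \left(9 \left(-3 + 5 i \sqrt{3}\right) + 12\right) 19 = \left(\left(-27 + 45 i \sqrt{3}\right) + 12\right) 19 = \left(-15 + 45 i \sqrt{3}\right) 19 = -285 + 855 i \sqrt{3}$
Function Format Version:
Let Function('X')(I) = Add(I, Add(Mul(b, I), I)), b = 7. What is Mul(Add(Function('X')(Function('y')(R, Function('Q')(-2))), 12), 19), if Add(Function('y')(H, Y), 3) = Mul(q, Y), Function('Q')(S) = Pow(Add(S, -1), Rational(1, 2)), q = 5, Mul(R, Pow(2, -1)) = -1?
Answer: Add(-285, Mul(855, I, Pow(3, Rational(1, 2)))) ≈ Add(-285.00, Mul(1480.9, I))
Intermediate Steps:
R = -2 (R = Mul(2, -1) = -2)
Function('Q')(S) = Pow(Add(-1, S), Rational(1, 2))
Function('y')(H, Y) = Add(-3, Mul(5, Y))
Function('X')(I) = Mul(9, I) (Function('X')(I) = Add(I, Add(Mul(7, I), I)) = Add(I, Mul(8, I)) = Mul(9, I))
Mul(Add(Function('X')(Function('y')(R, Function('Q')(-2))), 12), 19) = Mul(Add(Mul(9, Add(-3, Mul(5, Pow(Add(-1, -2), Rational(1, 2))))), 12), 19) = Mul(Add(Mul(9, Add(-3, Mul(5, Pow(-3, Rational(1, 2))))), 12), 19) = Mul(Add(Mul(9, Add(-3, Mul(5, Mul(I, Pow(3, Rational(1, 2)))))), 12), 19) = Mul(Add(Mul(9, Add(-3, Mul(5, I, Pow(3, Rational(1, 2))))), 12), 19) = Mul(Add(Add(-27, Mul(45, I, Pow(3, Rational(1, 2)))), 12), 19) = Mul(Add(-15, Mul(45, I, Pow(3, Rational(1, 2)))), 19) = Add(-285, Mul(855, I, Pow(3, Rational(1, 2))))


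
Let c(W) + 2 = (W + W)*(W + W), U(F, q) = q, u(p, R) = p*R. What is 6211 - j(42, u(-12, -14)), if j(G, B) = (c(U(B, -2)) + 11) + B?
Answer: 6018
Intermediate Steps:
u(p, R) = R*p
c(W) = -2 + 4*W**2 (c(W) = -2 + (W + W)*(W + W) = -2 + (2*W)*(2*W) = -2 + 4*W**2)
j(G, B) = 25 + B (j(G, B) = ((-2 + 4*(-2)**2) + 11) + B = ((-2 + 4*4) + 11) + B = ((-2 + 16) + 11) + B = (14 + 11) + B = 25 + B)
6211 - j(42, u(-12, -14)) = 6211 - (25 - 14*(-12)) = 6211 - (25 + 168) = 6211 - 1*193 = 6211 - 193 = 6018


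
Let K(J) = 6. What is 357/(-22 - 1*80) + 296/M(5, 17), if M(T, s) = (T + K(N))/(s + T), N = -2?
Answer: 1177/2 ≈ 588.50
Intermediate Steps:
M(T, s) = (6 + T)/(T + s) (M(T, s) = (T + 6)/(s + T) = (6 + T)/(T + s))
357/(-22 - 1*80) + 296/M(5, 17) = 357/(-22 - 1*80) + 296/(((6 + 5)/(5 + 17))) = 357/(-22 - 80) + 296/((11/22)) = 357/(-102) + 296/(((1/22)*11)) = 357*(-1/102) + 296/(1/2) = -7/2 + 296*2 = -7/2 + 592 = 1177/2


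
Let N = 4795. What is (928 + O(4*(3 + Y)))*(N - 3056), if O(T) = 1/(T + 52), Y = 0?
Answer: 103284427/64 ≈ 1.6138e+6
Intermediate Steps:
O(T) = 1/(52 + T)
(928 + O(4*(3 + Y)))*(N - 3056) = (928 + 1/(52 + 4*(3 + 0)))*(4795 - 3056) = (928 + 1/(52 + 4*3))*1739 = (928 + 1/(52 + 12))*1739 = (928 + 1/64)*1739 = (59393/64)*1739 = 103284427/64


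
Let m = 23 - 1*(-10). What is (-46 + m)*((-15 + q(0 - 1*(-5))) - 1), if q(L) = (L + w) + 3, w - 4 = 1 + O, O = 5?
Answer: -26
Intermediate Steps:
w = 10 (w = 4 + (1 + 5) = 4 + 6 = 10)
q(L) = 13 + L (q(L) = (L + 10) + 3 = (10 + L) + 3 = 13 + L)
m = 33 (m = 23 + 10 = 33)
(-46 + m)*((-15 + q(0 - 1*(-5))) - 1) = (-46 + 33)*((-15 + (13 + (0 - 1*(-5)))) - 1) = -13*((-15 + (13 + (0 + 5))) - 1) = -13*((-15 + (13 + 5)) - 1) = -13*((-15 + 18) - 1) = -13*(3 - 1) = -13*2 = -26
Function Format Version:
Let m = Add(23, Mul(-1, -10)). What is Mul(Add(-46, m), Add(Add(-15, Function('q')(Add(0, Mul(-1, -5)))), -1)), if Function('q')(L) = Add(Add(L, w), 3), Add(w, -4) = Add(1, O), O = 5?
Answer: -26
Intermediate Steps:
w = 10 (w = Add(4, Add(1, 5)) = Add(4, 6) = 10)
Function('q')(L) = Add(13, L) (Function('q')(L) = Add(Add(L, 10), 3) = Add(Add(10, L), 3) = Add(13, L))
m = 33 (m = Add(23, 10) = 33)
Mul(Add(-46, m), Add(Add(-15, Function('q')(Add(0, Mul(-1, -5)))), -1)) = Mul(Add(-46, 33), Add(Add(-15, Add(13, Add(0, Mul(-1, -5)))), -1)) = Mul(-13, Add(Add(-15, Add(13, Add(0, 5))), -1)) = Mul(-13, Add(Add(-15, Add(13, 5)), -1)) = Mul(-13, Add(Add(-15, 18), -1)) = Mul(-13, Add(3, -1)) = Mul(-13, 2) = -26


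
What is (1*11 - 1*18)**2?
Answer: 49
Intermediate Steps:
(1*11 - 1*18)**2 = (11 - 18)**2 = (-7)**2 = 49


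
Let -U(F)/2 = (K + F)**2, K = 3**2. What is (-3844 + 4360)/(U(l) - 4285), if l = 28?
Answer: -172/2341 ≈ -0.073473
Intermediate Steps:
K = 9
U(F) = -2*(9 + F)**2
(-3844 + 4360)/(U(l) - 4285) = (-3844 + 4360)/(-2*(9 + 28)**2 - 4285) = 516/(-2*37**2 - 4285) = 516/(-2*1369 - 4285) = 516/(-2738 - 4285) = 516/(-7023) = 516*(-1/7023) = -172/2341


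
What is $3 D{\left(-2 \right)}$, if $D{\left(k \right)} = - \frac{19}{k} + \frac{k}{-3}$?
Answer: $\frac{61}{2} \approx 30.5$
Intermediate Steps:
$D{\left(k \right)} = - \frac{19}{k} - \frac{k}{3}$ ($D{\left(k \right)} = - \frac{19}{k} + k \left(- \frac{1}{3}\right) = - \frac{19}{k} - \frac{k}{3}$)
$3 D{\left(-2 \right)} = 3 \left(- \frac{19}{-2} - - \frac{2}{3}\right) = 3 \left(\left(-19\right) \left(- \frac{1}{2}\right) + \frac{2}{3}\right) = 3 \left(\frac{19}{2} + \frac{2}{3}\right) = 3 \cdot \frac{61}{6} = \frac{61}{2}$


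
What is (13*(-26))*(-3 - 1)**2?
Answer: -5408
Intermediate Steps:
(13*(-26))*(-3 - 1)**2 = -338*(-4)**2 = -338*16 = -5408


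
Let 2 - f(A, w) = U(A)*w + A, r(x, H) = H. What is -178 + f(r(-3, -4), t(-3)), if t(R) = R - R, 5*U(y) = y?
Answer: -172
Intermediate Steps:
U(y) = y/5
t(R) = 0
f(A, w) = 2 - A - A*w/5 (f(A, w) = 2 - ((A/5)*w + A) = 2 - (A*w/5 + A) = 2 - (A + A*w/5) = 2 + (-A - A*w/5) = 2 - A - A*w/5)
-178 + f(r(-3, -4), t(-3)) = -178 + (2 - 1*(-4) - ⅕*(-4)*0) = -178 + (2 + 4 + 0) = -178 + 6 = -172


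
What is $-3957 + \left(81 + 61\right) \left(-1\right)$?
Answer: $-4099$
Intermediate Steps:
$-3957 + \left(81 + 61\right) \left(-1\right) = -3957 + 142 \left(-1\right) = -3957 - 142 = -4099$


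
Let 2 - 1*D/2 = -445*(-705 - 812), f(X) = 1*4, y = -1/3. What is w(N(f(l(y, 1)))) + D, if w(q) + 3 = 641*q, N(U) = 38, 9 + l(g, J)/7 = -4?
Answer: -1325771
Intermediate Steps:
y = -⅓ (y = -1*⅓ = -⅓ ≈ -0.33333)
l(g, J) = -91 (l(g, J) = -63 + 7*(-4) = -63 - 28 = -91)
f(X) = 4
w(q) = -3 + 641*q
D = -1350126 (D = 4 - (-890)*(-705 - 812) = 4 - (-890)*(-1517) = 4 - 2*675065 = 4 - 1350130 = -1350126)
w(N(f(l(y, 1)))) + D = (-3 + 641*38) - 1350126 = (-3 + 24358) - 1350126 = 24355 - 1350126 = -1325771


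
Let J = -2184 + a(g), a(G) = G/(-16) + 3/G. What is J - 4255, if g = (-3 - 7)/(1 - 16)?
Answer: -154429/24 ≈ -6434.5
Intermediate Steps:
g = ⅔ (g = -10/(-15) = -10*(-1/15) = ⅔ ≈ 0.66667)
a(G) = 3/G - G/16 (a(G) = G*(-1/16) + 3/G = -G/16 + 3/G = 3/G - G/16)
J = -52309/24 (J = -2184 + (3/(⅔) - 1/16*⅔) = -2184 + (3*(3/2) - 1/24) = -2184 + (9/2 - 1/24) = -2184 + 107/24 = -52309/24 ≈ -2179.5)
J - 4255 = -52309/24 - 4255 = -154429/24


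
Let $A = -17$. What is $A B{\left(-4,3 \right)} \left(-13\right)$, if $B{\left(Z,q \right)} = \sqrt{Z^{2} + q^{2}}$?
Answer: $1105$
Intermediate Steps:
$A B{\left(-4,3 \right)} \left(-13\right) = - 17 \sqrt{\left(-4\right)^{2} + 3^{2}} \left(-13\right) = - 17 \sqrt{16 + 9} \left(-13\right) = - 17 \sqrt{25} \left(-13\right) = \left(-17\right) 5 \left(-13\right) = \left(-85\right) \left(-13\right) = 1105$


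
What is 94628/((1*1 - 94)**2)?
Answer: 94628/8649 ≈ 10.941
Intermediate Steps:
94628/((1*1 - 94)**2) = 94628/((1 - 94)**2) = 94628/((-93)**2) = 94628/8649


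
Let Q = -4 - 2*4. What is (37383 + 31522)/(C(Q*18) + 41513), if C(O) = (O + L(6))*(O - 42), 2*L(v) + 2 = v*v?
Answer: 13781/18571 ≈ 0.74207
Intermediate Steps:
L(v) = -1 + v²/2 (L(v) = -1 + (v*v)/2 = -1 + v²/2)
Q = -12 (Q = -4 - 8 = -12)
C(O) = (-42 + O)*(17 + O) (C(O) = (O + (-1 + (½)*6²))*(O - 42) = (O + (-1 + (½)*36))*(-42 + O) = (O + (-1 + 18))*(-42 + O) = (O + 17)*(-42 + O) = (17 + O)*(-42 + O) = (-42 + O)*(17 + O))
(37383 + 31522)/(C(Q*18) + 41513) = (37383 + 31522)/((-714 + (-12*18)² - (-300)*18) + 41513) = 68905/((-714 + (-216)² - 25*(-216)) + 41513) = 68905/((-714 + 46656 + 5400) + 41513) = 68905/(51342 + 41513) = 68905/92855 = 68905*(1/92855) = 13781/18571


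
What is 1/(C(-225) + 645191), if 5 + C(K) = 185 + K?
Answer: 1/645146 ≈ 1.5500e-6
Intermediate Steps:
C(K) = 180 + K (C(K) = -5 + (185 + K) = 180 + K)
1/(C(-225) + 645191) = 1/((180 - 225) + 645191) = 1/(-45 + 645191) = 1/645146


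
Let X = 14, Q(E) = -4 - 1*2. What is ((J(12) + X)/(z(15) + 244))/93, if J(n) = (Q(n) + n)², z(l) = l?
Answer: 50/24087 ≈ 0.0020758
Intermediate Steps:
Q(E) = -6 (Q(E) = -4 - 2 = -6)
J(n) = (-6 + n)²
((J(12) + X)/(z(15) + 244))/93 = (((-6 + 12)² + 14)/(15 + 244))/93 = ((6² + 14)/259)*(1/93) = ((36 + 14)*(1/259))*(1/93) = (50*(1/259))*(1/93) = (50/259)*(1/93) = 50/24087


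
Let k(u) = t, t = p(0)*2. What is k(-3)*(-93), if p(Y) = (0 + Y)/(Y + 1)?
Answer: 0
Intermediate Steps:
p(Y) = Y/(1 + Y)
t = 0 (t = (0/(1 + 0))*2 = (0/1)*2 = (0*1)*2 = 0*2 = 0)
k(u) = 0
k(-3)*(-93) = 0*(-93) = 0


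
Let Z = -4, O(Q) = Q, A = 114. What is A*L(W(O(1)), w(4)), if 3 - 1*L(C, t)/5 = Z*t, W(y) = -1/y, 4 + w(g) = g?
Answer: 1710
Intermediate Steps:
w(g) = -4 + g
L(C, t) = 15 + 20*t (L(C, t) = 15 - (-20)*t = 15 + 20*t)
A*L(W(O(1)), w(4)) = 114*(15 + 20*(-4 + 4)) = 114*(15 + 20*0) = 114*(15 + 0) = 114*15 = 1710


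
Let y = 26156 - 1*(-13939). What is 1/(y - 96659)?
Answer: -1/56564 ≈ -1.7679e-5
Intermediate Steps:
y = 40095 (y = 26156 + 13939 = 40095)
1/(y - 96659) = 1/(40095 - 96659) = 1/(-56564) = -1/56564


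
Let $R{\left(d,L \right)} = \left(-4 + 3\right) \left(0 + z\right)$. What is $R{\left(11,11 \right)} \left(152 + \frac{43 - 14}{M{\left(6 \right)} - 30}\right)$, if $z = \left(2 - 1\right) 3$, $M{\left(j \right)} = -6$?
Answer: $- \frac{5443}{12} \approx -453.58$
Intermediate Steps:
$z = 3$ ($z = 1 \cdot 3 = 3$)
$R{\left(d,L \right)} = -3$ ($R{\left(d,L \right)} = \left(-4 + 3\right) \left(0 + 3\right) = \left(-1\right) 3 = -3$)
$R{\left(11,11 \right)} \left(152 + \frac{43 - 14}{M{\left(6 \right)} - 30}\right) = - 3 \left(152 + \frac{43 - 14}{-6 - 30}\right) = - 3 \left(152 + \frac{29}{-36}\right) = - 3 \left(152 + 29 \left(- \frac{1}{36}\right)\right) = - 3 \left(152 - \frac{29}{36}\right) = \left(-3\right) \frac{5443}{36} = - \frac{5443}{12}$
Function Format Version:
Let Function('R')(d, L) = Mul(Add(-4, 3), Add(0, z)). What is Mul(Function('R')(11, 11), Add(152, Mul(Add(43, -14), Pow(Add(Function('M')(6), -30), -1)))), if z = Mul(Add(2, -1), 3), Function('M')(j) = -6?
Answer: Rational(-5443, 12) ≈ -453.58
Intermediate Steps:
z = 3 (z = Mul(1, 3) = 3)
Function('R')(d, L) = -3 (Function('R')(d, L) = Mul(Add(-4, 3), Add(0, 3)) = Mul(-1, 3) = -3)
Mul(Function('R')(11, 11), Add(152, Mul(Add(43, -14), Pow(Add(Function('M')(6), -30), -1)))) = Mul(-3, Add(152, Mul(Add(43, -14), Pow(Add(-6, -30), -1)))) = Mul(-3, Add(152, Mul(29, Pow(-36, -1)))) = Mul(-3, Add(152, Mul(29, Rational(-1, 36)))) = Mul(-3, Add(152, Rational(-29, 36))) = Mul(-3, Rational(5443, 36)) = Rational(-5443, 12)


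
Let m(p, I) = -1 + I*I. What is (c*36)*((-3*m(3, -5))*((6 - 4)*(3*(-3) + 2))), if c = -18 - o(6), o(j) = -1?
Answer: -616896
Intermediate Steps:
c = -17 (c = -18 - 1*(-1) = -18 + 1 = -17)
m(p, I) = -1 + I²
(c*36)*((-3*m(3, -5))*((6 - 4)*(3*(-3) + 2))) = (-17*36)*((-3*(-1 + (-5)²))*((6 - 4)*(3*(-3) + 2))) = -612*(-3*(-1 + 25))*2*(-9 + 2) = -612*(-3*24)*2*(-7) = -(-44064)*(-14) = -612*1008 = -616896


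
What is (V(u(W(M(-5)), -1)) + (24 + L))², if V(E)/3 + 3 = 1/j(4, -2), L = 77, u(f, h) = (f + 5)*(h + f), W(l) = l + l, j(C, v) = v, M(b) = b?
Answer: 32761/4 ≈ 8190.3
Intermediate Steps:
W(l) = 2*l
u(f, h) = (5 + f)*(f + h)
V(E) = -21/2 (V(E) = -9 + 3*(1/(-2)) = -9 + 3*(1*(-½)) = -9 + 3*(-½) = -9 - 3/2 = -21/2)
(V(u(W(M(-5)), -1)) + (24 + L))² = (-21/2 + (24 + 77))² = (-21/2 + 101)² = (181/2)² = 32761/4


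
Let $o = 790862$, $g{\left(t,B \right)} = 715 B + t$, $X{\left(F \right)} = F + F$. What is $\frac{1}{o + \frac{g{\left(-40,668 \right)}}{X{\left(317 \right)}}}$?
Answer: $\frac{317}{250942044} \approx 1.2632 \cdot 10^{-6}$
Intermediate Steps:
$X{\left(F \right)} = 2 F$
$g{\left(t,B \right)} = t + 715 B$
$\frac{1}{o + \frac{g{\left(-40,668 \right)}}{X{\left(317 \right)}}} = \frac{1}{790862 + \frac{-40 + 715 \cdot 668}{2 \cdot 317}} = \frac{1}{790862 + \frac{-40 + 477620}{634}} = \frac{1}{790862 + 477580 \cdot \frac{1}{634}} = \frac{1}{790862 + \frac{238790}{317}} = \frac{1}{\frac{250942044}{317}} = \frac{317}{250942044}$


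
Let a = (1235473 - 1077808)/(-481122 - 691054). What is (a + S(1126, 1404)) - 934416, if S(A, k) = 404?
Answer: -1094826607777/1172176 ≈ -9.3401e+5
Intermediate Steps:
a = -157665/1172176 (a = 157665/(-1172176) = 157665*(-1/1172176) = -157665/1172176 ≈ -0.13451)
(a + S(1126, 1404)) - 934416 = (-157665/1172176 + 404) - 934416 = 473401439/1172176 - 934416 = -1094826607777/1172176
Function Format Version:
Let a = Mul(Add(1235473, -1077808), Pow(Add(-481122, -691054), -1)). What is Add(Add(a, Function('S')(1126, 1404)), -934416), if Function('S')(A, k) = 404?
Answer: Rational(-1094826607777, 1172176) ≈ -9.3401e+5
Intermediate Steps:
a = Rational(-157665, 1172176) (a = Mul(157665, Pow(-1172176, -1)) = Mul(157665, Rational(-1, 1172176)) = Rational(-157665, 1172176) ≈ -0.13451)
Add(Add(a, Function('S')(1126, 1404)), -934416) = Add(Add(Rational(-157665, 1172176), 404), -934416) = Add(Rational(473401439, 1172176), -934416) = Rational(-1094826607777, 1172176)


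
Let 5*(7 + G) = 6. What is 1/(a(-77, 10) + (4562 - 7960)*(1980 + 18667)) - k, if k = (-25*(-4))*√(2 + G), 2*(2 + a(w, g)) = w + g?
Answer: -2/140317083 - 20*I*√95 ≈ -1.4253e-8 - 194.94*I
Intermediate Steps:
G = -29/5 (G = -7 + (⅕)*6 = -7 + 6/5 = -29/5 ≈ -5.8000)
a(w, g) = -2 + g/2 + w/2 (a(w, g) = -2 + (w + g)/2 = -2 + (g + w)/2 = -2 + (g/2 + w/2) = -2 + g/2 + w/2)
k = 20*I*√95 (k = (-25*(-4))*√(2 - 29/5) = 100*√(-19/5) = 100*(I*√95/5) = 20*I*√95 ≈ 194.94*I)
1/(a(-77, 10) + (4562 - 7960)*(1980 + 18667)) - k = 1/((-2 + (½)*10 + (½)*(-77)) + (4562 - 7960)*(1980 + 18667)) - 20*I*√95 = 1/((-2 + 5 - 77/2) - 3398*20647) - 20*I*√95 = 1/(-71/2 - 70158506) - 20*I*√95 = 1/(-140317083/2) - 20*I*√95 = -2/140317083 - 20*I*√95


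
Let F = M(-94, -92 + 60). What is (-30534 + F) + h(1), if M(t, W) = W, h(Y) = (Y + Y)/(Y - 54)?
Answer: -1620000/53 ≈ -30566.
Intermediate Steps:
h(Y) = 2*Y/(-54 + Y) (h(Y) = (2*Y)/(-54 + Y) = 2*Y/(-54 + Y))
F = -32 (F = -92 + 60 = -32)
(-30534 + F) + h(1) = (-30534 - 32) + 2*1/(-54 + 1) = -30566 + 2*1/(-53) = -30566 + 2*1*(-1/53) = -30566 - 2/53 = -1620000/53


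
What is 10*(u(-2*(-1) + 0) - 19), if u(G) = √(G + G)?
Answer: -170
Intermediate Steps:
u(G) = √2*√G (u(G) = √(2*G) = √2*√G)
10*(u(-2*(-1) + 0) - 19) = 10*(√2*√(-2*(-1) + 0) - 19) = 10*(√2*√(2 + 0) - 19) = 10*(√2*√2 - 19) = 10*(2 - 19) = 10*(-17) = -170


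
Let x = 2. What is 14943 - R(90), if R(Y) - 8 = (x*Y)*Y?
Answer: -1265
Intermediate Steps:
R(Y) = 8 + 2*Y**2 (R(Y) = 8 + (2*Y)*Y = 8 + 2*Y**2)
14943 - R(90) = 14943 - (8 + 2*90**2) = 14943 - (8 + 2*8100) = 14943 - (8 + 16200) = 14943 - 1*16208 = 14943 - 16208 = -1265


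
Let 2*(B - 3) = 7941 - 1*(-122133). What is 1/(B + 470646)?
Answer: 1/535686 ≈ 1.8668e-6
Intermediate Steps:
B = 65040 (B = 3 + (7941 - 1*(-122133))/2 = 3 + (7941 + 122133)/2 = 3 + (½)*130074 = 3 + 65037 = 65040)
1/(B + 470646) = 1/(65040 + 470646) = 1/535686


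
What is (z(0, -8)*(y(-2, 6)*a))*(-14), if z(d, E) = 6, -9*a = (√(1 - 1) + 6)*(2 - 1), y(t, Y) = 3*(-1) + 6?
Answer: 168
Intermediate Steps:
y(t, Y) = 3 (y(t, Y) = -3 + 6 = 3)
a = -⅔ (a = -(√(1 - 1) + 6)*(2 - 1)/9 = -(√0 + 6)/9 = -(0 + 6)/9 = -2/3 = -⅑*6 = -⅔ ≈ -0.66667)
(z(0, -8)*(y(-2, 6)*a))*(-14) = (6*(3*(-⅔)))*(-14) = (6*(-2))*(-14) = -12*(-14) = 168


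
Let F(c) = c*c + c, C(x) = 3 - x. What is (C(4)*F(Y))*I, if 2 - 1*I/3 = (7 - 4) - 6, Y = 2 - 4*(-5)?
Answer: -7590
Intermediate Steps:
Y = 22 (Y = 2 + 20 = 22)
F(c) = c + c² (F(c) = c² + c = c + c²)
I = 15 (I = 6 - 3*((7 - 4) - 6) = 6 - 3*(3 - 6) = 6 - 3*(-3) = 6 + 9 = 15)
(C(4)*F(Y))*I = ((3 - 1*4)*(22*(1 + 22)))*15 = ((3 - 4)*(22*23))*15 = -1*506*15 = -506*15 = -7590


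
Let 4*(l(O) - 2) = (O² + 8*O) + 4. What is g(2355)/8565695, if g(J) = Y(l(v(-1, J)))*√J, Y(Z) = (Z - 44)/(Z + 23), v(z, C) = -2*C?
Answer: 5536564*√2355/47425092473545 ≈ 5.6654e-6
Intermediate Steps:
l(O) = 3 + 2*O + O²/4 (l(O) = 2 + ((O² + 8*O) + 4)/4 = 2 + (4 + O² + 8*O)/4 = 2 + (1 + 2*O + O²/4) = 3 + 2*O + O²/4)
Y(Z) = (-44 + Z)/(23 + Z)
g(J) = √J*(-41 + J² - 4*J)/(26 + J² - 4*J) (g(J) = ((-44 + (3 + 2*(-2*J) + (-2*J)²/4))/(23 + (3 + 2*(-2*J) + (-2*J)²/4)))*√J = ((-44 + (3 - 4*J + (4*J²)/4))/(23 + (3 - 4*J + (4*J²)/4)))*√J = ((-44 + (3 - 4*J + J²))/(23 + (3 - 4*J + J²)))*√J = ((-44 + (3 + J² - 4*J))/(23 + (3 + J² - 4*J)))*√J = ((-41 + J² - 4*J)/(26 + J² - 4*J))*√J = √J*(-41 + J² - 4*J)/(26 + J² - 4*J))
g(2355)/8565695 = (√2355*(-41 + 2355² - 4*2355)/(26 + 2355² - 4*2355))/8565695 = (√2355*(-41 + 5546025 - 9420)/(26 + 5546025 - 9420))*(1/8565695) = (√2355*5536564/5536631)*(1/8565695) = (√2355*(1/5536631)*5536564)*(1/8565695) = (5536564*√2355/5536631)*(1/8565695) = 5536564*√2355/47425092473545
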